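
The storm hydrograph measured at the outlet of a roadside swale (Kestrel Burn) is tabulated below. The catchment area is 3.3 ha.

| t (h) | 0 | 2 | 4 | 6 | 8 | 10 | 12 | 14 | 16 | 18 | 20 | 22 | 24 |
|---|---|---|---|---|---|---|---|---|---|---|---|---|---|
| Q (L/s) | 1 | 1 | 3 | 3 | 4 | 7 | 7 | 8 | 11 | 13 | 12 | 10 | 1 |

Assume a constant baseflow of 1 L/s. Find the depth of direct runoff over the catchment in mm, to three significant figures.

d ≈ 14.8 mm

Direct runoff: 0.0, 0.0, 2.0, 2.0, 3.0, 6.0, 6.0, 7.0, 10.0, 12.0, 11.0, 9.0, 0.0 L/s; ΣQ_DR = 68.00 L/s.
V = ΣQ_DR · Δt = 68.00 × 7200 s = 4.896 × 10^5 L.
Over A = 3.3 ha, depth = V / A = 14.8 mm.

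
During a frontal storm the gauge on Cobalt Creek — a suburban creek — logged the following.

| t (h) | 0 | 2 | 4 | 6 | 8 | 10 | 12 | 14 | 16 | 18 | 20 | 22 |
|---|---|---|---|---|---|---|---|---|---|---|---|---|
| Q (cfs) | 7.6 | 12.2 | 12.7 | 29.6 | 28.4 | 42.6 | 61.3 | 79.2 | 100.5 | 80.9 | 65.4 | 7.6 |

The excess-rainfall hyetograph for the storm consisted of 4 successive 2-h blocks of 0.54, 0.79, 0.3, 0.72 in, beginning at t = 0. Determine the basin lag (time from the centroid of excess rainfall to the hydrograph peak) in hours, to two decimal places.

t_L ≈ 11.98 h

Centroid of excess rainfall: t_c = Σ P_i·t̄_i / ΣP_i = 4.0213 h (block centres at 1, 3, 5, 7 h).
Hydrograph peak occurs at t = 16 h, so basin lag t_L = 16 − 4.0213 = 11.98 h.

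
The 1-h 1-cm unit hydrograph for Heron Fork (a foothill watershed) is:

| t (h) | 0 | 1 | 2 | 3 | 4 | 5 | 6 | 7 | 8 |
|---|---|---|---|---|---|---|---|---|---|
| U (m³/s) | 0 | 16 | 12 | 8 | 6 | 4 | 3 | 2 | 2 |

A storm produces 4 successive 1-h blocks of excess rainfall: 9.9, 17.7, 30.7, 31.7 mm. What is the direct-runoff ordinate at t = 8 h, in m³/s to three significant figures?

Q ≈ 27.4 m³/s

By discrete convolution, Q_j = Σ (P_i / 10 mm) · U_{j−i}.
At t = 8 h (j=8): Q = (9.9/10)·2 + (17.7/10)·2 + (30.7/10)·3 + (31.7/10)·4 = 27.4 m³/s.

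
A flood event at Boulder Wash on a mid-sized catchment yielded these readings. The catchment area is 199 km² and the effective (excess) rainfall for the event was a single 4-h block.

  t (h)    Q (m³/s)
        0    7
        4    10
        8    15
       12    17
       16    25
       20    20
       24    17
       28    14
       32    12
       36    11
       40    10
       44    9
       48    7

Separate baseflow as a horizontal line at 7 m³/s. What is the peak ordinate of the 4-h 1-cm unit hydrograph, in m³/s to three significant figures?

Direct runoff: 0.0, 3.0, 8.0, 10.0, 18.0, 13.0, 10.0, 7.0, 5.0, 4.0, 3.0, 2.0, 0.0 m³/s; ΣQ_DR = 83.00 m³/s, peak = 18.0 m³/s.
Runoff depth d = ΣQ_DR·Δt / A = 83.00 × 14400 / (199 km²) = 6.006 mm.
The 1-cm UH is the DRH scaled by (10 mm)/d, so U_p = 18.0 × 10/6.006 = 30.0 m³/s.

U_p ≈ 30.0 m³/s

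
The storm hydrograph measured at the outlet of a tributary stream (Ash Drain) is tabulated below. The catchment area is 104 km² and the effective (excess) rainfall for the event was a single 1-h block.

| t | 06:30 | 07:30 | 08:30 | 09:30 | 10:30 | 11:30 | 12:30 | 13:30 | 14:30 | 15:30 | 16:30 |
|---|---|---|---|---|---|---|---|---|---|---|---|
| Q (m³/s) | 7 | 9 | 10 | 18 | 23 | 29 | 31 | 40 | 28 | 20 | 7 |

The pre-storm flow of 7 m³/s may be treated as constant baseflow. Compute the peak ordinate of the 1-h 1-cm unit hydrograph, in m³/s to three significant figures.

U_p ≈ 65.7 m³/s

Direct runoff: 0.0, 2.0, 3.0, 11.0, 16.0, 22.0, 24.0, 33.0, 21.0, 13.0, 0.0 m³/s; ΣQ_DR = 145.0 m³/s, peak = 33.0 m³/s.
Runoff depth d = ΣQ_DR·Δt / A = 145.0 × 3600 / (104 km²) = 5.019 mm.
The 1-cm UH is the DRH scaled by (10 mm)/d, so U_p = 33.0 × 10/5.019 = 65.7 m³/s.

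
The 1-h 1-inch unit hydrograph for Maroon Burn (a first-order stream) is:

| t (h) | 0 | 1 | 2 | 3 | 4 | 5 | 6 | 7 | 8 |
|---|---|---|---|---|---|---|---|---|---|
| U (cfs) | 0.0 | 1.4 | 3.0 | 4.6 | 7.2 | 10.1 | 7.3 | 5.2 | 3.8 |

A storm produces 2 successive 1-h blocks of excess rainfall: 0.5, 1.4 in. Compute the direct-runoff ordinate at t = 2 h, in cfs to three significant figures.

Q ≈ 3.46 cfs

By discrete convolution, Q_j = Σ (P_i / 1 in) · U_{j−i}.
At t = 2 h (j=2): Q = (0.5/1)·3.0 + (1.4/1)·1.4 = 3.46 cfs.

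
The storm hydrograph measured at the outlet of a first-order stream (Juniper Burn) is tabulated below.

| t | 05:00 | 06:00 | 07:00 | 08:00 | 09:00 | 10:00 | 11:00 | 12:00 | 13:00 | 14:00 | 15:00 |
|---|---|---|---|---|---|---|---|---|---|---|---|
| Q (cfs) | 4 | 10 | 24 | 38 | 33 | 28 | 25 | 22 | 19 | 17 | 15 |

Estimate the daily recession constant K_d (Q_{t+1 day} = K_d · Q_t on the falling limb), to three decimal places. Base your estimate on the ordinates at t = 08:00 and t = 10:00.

K_d ≈ 0.026

Between t = 08:00 and t = 10:00 the flow falls from 38 to 28 cfs over 2×1 h = 2 h.
Per-interval ratio K = (28/38)^(1/2) = 0.8584; K_d = K^(24/1) = 0.026.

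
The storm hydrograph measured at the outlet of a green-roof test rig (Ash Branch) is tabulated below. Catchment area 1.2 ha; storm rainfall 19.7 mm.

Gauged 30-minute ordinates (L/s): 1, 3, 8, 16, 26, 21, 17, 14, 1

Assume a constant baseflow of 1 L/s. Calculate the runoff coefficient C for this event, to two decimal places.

C ≈ 0.75

ΣQ_DR = 98.00 L/s; V = ΣQ_DR·Δt = 1.764 × 10^5 L.
Runoff depth d = V / A = 14.70 mm.
C = d / P = 14.70 / 19.7 = 0.75.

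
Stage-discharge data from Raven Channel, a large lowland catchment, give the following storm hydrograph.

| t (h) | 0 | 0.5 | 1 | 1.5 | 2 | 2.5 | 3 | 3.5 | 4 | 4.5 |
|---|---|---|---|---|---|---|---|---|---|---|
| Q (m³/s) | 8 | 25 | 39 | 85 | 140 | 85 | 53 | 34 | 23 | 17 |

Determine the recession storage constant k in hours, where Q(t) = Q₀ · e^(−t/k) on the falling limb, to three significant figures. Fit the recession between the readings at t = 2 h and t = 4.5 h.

k ≈ 1.19 h

On the falling limb, Q drops from 140 to 17 m³/s between t = 2 h and t = 4.5 h (Δt = 2.5 h).
k = −Δt / ln(Q₂/Q₁) = −2.5 / ln(17/140) = 1.19 h.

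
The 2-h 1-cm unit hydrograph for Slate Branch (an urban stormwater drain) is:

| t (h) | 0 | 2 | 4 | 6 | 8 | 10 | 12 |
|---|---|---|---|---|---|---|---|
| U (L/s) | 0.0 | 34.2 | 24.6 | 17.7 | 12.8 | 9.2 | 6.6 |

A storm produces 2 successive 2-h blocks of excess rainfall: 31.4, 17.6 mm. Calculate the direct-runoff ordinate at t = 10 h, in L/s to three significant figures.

Q ≈ 51.4 L/s

By discrete convolution, Q_j = Σ (P_i / 10 mm) · U_{j−i}.
At t = 10 h (j=5): Q = (31.4/10)·9.2 + (17.6/10)·12.8 = 51.4 L/s.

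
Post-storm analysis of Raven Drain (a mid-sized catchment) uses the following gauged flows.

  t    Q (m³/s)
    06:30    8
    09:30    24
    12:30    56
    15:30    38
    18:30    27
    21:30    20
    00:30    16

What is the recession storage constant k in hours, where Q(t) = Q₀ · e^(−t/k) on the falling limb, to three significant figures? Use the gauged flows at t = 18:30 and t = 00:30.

On the falling limb, Q drops from 27 to 16 m³/s between t = 18:30 and t = 00:30 (Δt = 6 h).
k = −Δt / ln(Q₂/Q₁) = −6 / ln(16/27) = 11.5 h.

k ≈ 11.5 h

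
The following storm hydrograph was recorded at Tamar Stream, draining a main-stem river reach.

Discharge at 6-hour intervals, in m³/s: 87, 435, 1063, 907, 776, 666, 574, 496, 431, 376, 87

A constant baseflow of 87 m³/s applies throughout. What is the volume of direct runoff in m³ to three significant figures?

V ≈ 1.07 × 10^8 m³

Direct-runoff ordinates (Q − Q_b): 0.0, 348.0, 976.0, 820.0, 689.0, 579.0, 487.0, 409.0, 344.0, 289.0, 0.0 m³/s.
ΣQ_DR = 4941 m³/s.
With Δt = 6 h = 21600 s, V = ΣQ_DR · Δt = 4941 × 21600 = 1.07 × 10^8 m³.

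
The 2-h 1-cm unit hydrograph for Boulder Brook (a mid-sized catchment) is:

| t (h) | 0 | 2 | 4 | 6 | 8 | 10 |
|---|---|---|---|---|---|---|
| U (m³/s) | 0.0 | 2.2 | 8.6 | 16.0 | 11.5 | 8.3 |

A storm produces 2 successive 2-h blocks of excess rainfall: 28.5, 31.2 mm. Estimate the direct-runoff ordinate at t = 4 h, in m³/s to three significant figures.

Q ≈ 31.4 m³/s

By discrete convolution, Q_j = Σ (P_i / 10 mm) · U_{j−i}.
At t = 4 h (j=2): Q = (28.5/10)·8.6 + (31.2/10)·2.2 = 31.4 m³/s.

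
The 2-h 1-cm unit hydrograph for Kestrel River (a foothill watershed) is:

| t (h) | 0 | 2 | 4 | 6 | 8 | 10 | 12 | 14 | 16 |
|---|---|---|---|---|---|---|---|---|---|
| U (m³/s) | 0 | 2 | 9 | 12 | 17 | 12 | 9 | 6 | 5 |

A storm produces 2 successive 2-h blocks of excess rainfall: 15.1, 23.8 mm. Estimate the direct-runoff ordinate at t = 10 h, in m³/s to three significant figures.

By discrete convolution, Q_j = Σ (P_i / 10 mm) · U_{j−i}.
At t = 10 h (j=5): Q = (15.1/10)·12 + (23.8/10)·17 = 58.6 m³/s.

Q ≈ 58.6 m³/s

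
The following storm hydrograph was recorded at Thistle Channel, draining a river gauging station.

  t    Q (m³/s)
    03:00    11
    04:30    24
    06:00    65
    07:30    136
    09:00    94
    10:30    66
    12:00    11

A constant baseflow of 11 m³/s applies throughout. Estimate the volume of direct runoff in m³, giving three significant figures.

Direct-runoff ordinates (Q − Q_b): 0.0, 13.0, 54.0, 125.0, 83.0, 55.0, 0.0 m³/s.
ΣQ_DR = 330.0 m³/s.
With Δt = 1.5 h = 5400 s, V = ΣQ_DR · Δt = 330.0 × 5400 = 1.78 × 10^6 m³.

V ≈ 1.78 × 10^6 m³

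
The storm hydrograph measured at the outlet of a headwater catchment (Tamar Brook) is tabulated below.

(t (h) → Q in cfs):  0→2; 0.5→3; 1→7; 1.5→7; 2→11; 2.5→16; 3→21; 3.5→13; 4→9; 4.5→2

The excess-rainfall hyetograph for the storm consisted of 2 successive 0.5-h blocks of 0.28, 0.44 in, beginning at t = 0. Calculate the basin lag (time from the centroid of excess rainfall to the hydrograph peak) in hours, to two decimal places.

Centroid of excess rainfall: t_c = Σ P_i·t̄_i / ΣP_i = 0.5556 h (block centres at 0.25, 0.75 h).
Hydrograph peak occurs at t = 3 h, so basin lag t_L = 3 − 0.5556 = 2.44 h.

t_L ≈ 2.44 h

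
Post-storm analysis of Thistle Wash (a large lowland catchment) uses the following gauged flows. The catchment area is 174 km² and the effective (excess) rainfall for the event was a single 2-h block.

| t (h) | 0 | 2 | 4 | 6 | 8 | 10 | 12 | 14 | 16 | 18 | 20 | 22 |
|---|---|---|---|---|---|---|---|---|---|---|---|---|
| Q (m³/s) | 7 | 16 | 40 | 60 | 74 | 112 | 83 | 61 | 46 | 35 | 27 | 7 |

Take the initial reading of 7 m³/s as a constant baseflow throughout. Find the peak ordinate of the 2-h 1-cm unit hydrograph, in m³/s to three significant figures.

Direct runoff: 0.0, 9.0, 33.0, 53.0, 67.0, 105.0, 76.0, 54.0, 39.0, 28.0, 20.0, 0.0 m³/s; ΣQ_DR = 484.0 m³/s, peak = 105.0 m³/s.
Runoff depth d = ΣQ_DR·Δt / A = 484.0 × 7200 / (174 km²) = 20.03 mm.
The 1-cm UH is the DRH scaled by (10 mm)/d, so U_p = 105.0 × 10/20.03 = 52.4 m³/s.

U_p ≈ 52.4 m³/s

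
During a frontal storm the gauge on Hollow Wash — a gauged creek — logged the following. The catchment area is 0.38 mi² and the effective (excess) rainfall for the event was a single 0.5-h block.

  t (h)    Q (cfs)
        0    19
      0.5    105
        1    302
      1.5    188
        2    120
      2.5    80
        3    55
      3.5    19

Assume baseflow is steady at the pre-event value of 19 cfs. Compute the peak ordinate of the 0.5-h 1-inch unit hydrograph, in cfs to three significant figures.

U_p ≈ 189 cfs

Direct runoff: 0.0, 86.0, 283.0, 169.0, 101.0, 61.0, 36.0, 0.0 cfs; ΣQ_DR = 736.0 cfs, peak = 283.0 cfs.
Runoff depth d = ΣQ_DR·Δt / A = 736.0 × 1800 / (0.38 mi²) = 1.501 in.
The 1-inch UH is the DRH scaled by (1 in)/d, so U_p = 283.0 × 1/1.501 = 189 cfs.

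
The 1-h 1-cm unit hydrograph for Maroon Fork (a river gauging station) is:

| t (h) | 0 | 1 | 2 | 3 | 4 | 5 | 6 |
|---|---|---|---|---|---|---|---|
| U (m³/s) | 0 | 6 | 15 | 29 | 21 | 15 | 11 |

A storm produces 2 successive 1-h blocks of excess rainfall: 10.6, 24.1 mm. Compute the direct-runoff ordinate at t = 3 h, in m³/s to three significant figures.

Q ≈ 66.9 m³/s

By discrete convolution, Q_j = Σ (P_i / 10 mm) · U_{j−i}.
At t = 3 h (j=3): Q = (10.6/10)·29 + (24.1/10)·15 = 66.9 m³/s.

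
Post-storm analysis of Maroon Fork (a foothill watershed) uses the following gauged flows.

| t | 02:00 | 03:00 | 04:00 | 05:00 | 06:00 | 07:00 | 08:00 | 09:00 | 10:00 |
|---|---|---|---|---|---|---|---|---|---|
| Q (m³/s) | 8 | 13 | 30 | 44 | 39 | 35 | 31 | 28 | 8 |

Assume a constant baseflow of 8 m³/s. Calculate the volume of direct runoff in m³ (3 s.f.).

V ≈ 5.90 × 10^5 m³

Direct-runoff ordinates (Q − Q_b): 0.0, 5.0, 22.0, 36.0, 31.0, 27.0, 23.0, 20.0, 0.0 m³/s.
ΣQ_DR = 164.0 m³/s.
With Δt = 1 h = 3600 s, V = ΣQ_DR · Δt = 164.0 × 3600 = 5.90 × 10^5 m³.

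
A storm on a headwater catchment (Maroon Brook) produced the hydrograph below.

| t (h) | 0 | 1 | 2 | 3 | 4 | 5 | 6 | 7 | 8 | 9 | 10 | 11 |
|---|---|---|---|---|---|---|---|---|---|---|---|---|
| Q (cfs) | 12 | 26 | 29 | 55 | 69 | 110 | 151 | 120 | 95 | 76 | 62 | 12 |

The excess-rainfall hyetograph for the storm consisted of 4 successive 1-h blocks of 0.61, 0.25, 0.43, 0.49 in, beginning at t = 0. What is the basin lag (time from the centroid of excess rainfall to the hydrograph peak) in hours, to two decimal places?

t_L ≈ 4.05 h

Centroid of excess rainfall: t_c = Σ P_i·t̄_i / ΣP_i = 1.9494 h (block centres at 0.5, 1.5, 2.5, 3.5 h).
Hydrograph peak occurs at t = 6 h, so basin lag t_L = 6 − 1.9494 = 4.05 h.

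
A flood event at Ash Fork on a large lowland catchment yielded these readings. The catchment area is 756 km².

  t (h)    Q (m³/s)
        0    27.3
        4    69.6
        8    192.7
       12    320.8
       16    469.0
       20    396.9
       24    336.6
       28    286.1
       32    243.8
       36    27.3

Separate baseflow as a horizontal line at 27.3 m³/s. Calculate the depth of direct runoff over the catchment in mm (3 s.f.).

d ≈ 39.9 mm

Direct runoff: 0.0, 42.3, 165.4, 293.5, 441.7, 369.6, 309.3, 258.8, 216.5, 0.0 m³/s; ΣQ_DR = 2097 m³/s.
V = ΣQ_DR · Δt = 2097 × 14400 s = 3.020 × 10^7 m³.
Over A = 756 km², depth = V / A = 39.9 mm.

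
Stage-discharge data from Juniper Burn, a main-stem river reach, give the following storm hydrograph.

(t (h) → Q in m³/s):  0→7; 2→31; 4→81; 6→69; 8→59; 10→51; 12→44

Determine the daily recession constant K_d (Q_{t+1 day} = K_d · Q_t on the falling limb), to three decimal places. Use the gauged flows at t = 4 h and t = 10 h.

K_d ≈ 0.157

Between t = 4 h and t = 10 h the flow falls from 81 to 51 m³/s over 3×2 h = 6 h.
Per-interval ratio K = (51/81)^(1/3) = 0.8571; K_d = K^(24/2) = 0.157.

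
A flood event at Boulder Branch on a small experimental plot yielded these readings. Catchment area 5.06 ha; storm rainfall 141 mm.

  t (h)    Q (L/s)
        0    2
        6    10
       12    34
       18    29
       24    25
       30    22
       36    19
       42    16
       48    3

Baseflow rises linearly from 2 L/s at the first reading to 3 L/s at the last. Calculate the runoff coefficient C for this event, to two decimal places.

C ≈ 0.42

ΣQ_DR = 137.5 L/s; V = ΣQ_DR·Δt = 2.970 × 10^6 L.
Runoff depth d = V / A = 58.70 mm.
C = d / P = 58.70 / 141 = 0.42.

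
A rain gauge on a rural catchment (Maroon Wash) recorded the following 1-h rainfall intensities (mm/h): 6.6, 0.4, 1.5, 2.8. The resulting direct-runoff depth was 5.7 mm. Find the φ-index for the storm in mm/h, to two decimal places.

φ ≈ 1.85 mm/h

Only the 2 blocks with intensity above φ contribute runoff: 6.6, 2.8 mm/h.
Σ(I−φ)·Δt = d  ⇒  (6.6+2.8 − 2φ)·1 = 5.7
φ = (9.400 − 5.7/1) / 2 = 1.85 mm/h.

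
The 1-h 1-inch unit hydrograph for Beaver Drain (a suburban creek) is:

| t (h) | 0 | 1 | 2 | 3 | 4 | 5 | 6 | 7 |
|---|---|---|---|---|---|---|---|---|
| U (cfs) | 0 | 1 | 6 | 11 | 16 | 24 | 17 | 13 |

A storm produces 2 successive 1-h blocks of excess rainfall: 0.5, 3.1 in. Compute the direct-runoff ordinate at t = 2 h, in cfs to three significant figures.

By discrete convolution, Q_j = Σ (P_i / 1 in) · U_{j−i}.
At t = 2 h (j=2): Q = (0.5/1)·6 + (3.1/1)·1 = 6.10 cfs.

Q ≈ 6.10 cfs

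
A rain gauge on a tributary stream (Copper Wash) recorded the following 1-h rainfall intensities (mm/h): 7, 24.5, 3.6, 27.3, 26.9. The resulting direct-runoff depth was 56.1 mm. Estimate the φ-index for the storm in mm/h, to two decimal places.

φ ≈ 7.53 mm/h

Only the 3 blocks with intensity above φ contribute runoff: 24.5, 27.3, 26.9 mm/h.
Σ(I−φ)·Δt = d  ⇒  (24.5+27.3+26.9 − 3φ)·1 = 56.1
φ = (78.70 − 56.1/1) / 3 = 7.53 mm/h.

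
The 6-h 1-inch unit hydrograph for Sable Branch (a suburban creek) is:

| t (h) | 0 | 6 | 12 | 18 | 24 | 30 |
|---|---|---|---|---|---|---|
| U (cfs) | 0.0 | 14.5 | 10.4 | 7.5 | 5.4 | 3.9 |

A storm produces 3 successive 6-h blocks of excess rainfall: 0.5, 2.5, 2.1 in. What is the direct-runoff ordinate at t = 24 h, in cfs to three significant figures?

By discrete convolution, Q_j = Σ (P_i / 1 in) · U_{j−i}.
At t = 24 h (j=4): Q = (0.5/1)·5.4 + (2.5/1)·7.5 + (2.1/1)·10.4 = 43.3 cfs.

Q ≈ 43.3 cfs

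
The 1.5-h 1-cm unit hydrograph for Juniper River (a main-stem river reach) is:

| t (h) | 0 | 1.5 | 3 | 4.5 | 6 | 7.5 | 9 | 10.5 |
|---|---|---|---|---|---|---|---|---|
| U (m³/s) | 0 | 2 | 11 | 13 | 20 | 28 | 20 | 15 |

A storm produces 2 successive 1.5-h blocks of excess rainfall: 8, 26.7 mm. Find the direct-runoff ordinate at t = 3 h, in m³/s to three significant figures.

Q ≈ 14.1 m³/s

By discrete convolution, Q_j = Σ (P_i / 10 mm) · U_{j−i}.
At t = 3 h (j=2): Q = (8/10)·11 + (26.7/10)·2 = 14.1 m³/s.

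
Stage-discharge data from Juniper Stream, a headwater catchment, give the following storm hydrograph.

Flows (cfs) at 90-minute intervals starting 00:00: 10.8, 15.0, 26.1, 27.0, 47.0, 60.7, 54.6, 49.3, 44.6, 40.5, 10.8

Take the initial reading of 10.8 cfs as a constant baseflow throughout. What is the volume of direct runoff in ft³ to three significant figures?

V ≈ 1.45 × 10^6 ft³

Direct-runoff ordinates (Q − Q_b): 0.0, 4.2, 15.3, 16.2, 36.2, 49.9, 43.8, 38.5, 33.8, 29.7, 0.0 cfs.
ΣQ_DR = 267.6 cfs.
With Δt = 1.5 h = 5400 s, V = ΣQ_DR · Δt = 267.6 × 5400 = 1.45 × 10^6 ft³.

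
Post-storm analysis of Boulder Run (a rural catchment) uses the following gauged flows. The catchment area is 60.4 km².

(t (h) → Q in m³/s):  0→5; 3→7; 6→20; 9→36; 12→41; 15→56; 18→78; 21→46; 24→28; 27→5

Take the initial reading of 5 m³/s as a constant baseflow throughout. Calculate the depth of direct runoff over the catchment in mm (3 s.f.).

Direct runoff: 0.0, 2.0, 15.0, 31.0, 36.0, 51.0, 73.0, 41.0, 23.0, 0.0 m³/s; ΣQ_DR = 272.0 m³/s.
V = ΣQ_DR · Δt = 272.0 × 10800 s = 2.938 × 10^6 m³.
Over A = 60.4 km², depth = V / A = 48.6 mm.

d ≈ 48.6 mm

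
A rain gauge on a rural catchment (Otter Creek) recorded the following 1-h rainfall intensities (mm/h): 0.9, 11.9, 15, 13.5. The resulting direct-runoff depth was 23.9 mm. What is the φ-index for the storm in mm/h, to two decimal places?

Only the 3 blocks with intensity above φ contribute runoff: 11.9, 15, 13.5 mm/h.
Σ(I−φ)·Δt = d  ⇒  (11.9+15+13.5 − 3φ)·1 = 23.9
φ = (40.40 − 23.9/1) / 3 = 5.50 mm/h.

φ ≈ 5.50 mm/h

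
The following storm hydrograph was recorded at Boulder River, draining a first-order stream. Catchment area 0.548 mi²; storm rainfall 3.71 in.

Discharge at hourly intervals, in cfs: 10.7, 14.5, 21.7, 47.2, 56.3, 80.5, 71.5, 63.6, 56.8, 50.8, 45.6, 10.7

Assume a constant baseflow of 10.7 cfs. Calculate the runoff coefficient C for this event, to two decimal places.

ΣQ_DR = 401.5 cfs; V = ΣQ_DR·Δt = 1.445 × 10^6 ft³.
Runoff depth d = V / A = 1.135 in.
C = d / P = 1.135 / 3.71 = 0.31.

C ≈ 0.31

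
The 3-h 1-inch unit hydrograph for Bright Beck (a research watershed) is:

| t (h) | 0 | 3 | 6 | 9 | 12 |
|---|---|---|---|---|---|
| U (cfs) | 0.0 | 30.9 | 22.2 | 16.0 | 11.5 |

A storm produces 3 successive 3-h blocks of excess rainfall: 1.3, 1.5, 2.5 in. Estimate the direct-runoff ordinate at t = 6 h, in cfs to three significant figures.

Q ≈ 75.2 cfs

By discrete convolution, Q_j = Σ (P_i / 1 in) · U_{j−i}.
At t = 6 h (j=2): Q = (1.3/1)·22.2 + (1.5/1)·30.9 + (2.5/1)·0.0 = 75.2 cfs.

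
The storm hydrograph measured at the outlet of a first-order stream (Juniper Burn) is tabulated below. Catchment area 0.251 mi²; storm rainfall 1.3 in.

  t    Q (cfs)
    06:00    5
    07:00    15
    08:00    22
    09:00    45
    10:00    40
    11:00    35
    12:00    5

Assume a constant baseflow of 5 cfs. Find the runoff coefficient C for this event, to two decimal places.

C ≈ 0.63

ΣQ_DR = 132.0 cfs; V = ΣQ_DR·Δt = 4.752 × 10^5 ft³.
Runoff depth d = V / A = 0.8149 in.
C = d / P = 0.8149 / 1.3 = 0.63.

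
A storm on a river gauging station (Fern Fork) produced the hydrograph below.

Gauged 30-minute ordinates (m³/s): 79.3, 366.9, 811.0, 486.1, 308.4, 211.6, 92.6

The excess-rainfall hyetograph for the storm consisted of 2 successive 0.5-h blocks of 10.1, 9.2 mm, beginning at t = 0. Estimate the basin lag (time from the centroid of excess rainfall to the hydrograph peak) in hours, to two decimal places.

t_L ≈ 0.51 h

Centroid of excess rainfall: t_c = Σ P_i·t̄_i / ΣP_i = 0.4883 h (block centres at 0.25, 0.75 h).
Hydrograph peak occurs at t = 1 h, so basin lag t_L = 1 − 0.4883 = 0.51 h.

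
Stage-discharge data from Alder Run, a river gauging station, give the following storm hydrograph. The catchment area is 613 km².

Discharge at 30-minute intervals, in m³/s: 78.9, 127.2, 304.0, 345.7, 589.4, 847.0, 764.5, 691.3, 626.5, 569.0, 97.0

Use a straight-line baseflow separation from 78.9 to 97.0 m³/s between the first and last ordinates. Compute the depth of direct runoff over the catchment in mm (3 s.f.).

Direct runoff: 0.00, 46.49, 221.48, 261.37, 503.26, 759.05, 674.74, 599.73, 533.12, 473.81, 0.00 m³/s; ΣQ_DR = 4073 m³/s.
V = ΣQ_DR · Δt = 4073 × 1800 s = 7.331 × 10^6 m³.
Over A = 613 km², depth = V / A = 12.0 mm.

d ≈ 12.0 mm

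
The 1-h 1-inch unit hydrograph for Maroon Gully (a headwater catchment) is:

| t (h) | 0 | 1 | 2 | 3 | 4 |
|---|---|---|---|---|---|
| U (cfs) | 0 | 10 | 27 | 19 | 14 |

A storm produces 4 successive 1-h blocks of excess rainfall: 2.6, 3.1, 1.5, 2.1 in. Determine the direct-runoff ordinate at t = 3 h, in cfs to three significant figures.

By discrete convolution, Q_j = Σ (P_i / 1 in) · U_{j−i}.
At t = 3 h (j=3): Q = (2.6/1)·19 + (3.1/1)·27 + (1.5/1)·10 + (2.1/1)·0 = 148 cfs.

Q ≈ 148 cfs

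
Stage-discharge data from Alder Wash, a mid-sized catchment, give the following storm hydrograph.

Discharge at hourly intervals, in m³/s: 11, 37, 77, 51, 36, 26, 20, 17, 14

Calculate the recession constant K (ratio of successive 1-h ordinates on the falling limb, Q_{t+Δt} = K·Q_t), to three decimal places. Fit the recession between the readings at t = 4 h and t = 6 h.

Using the recession-limb readings at t = 4 h and t = 6 h: Q falls from 36 to 20 m³/s over 2 intervals.
K = (Q₂/Q₁)^(1/2) = (20/36)^(1/2) = 0.745.

K ≈ 0.745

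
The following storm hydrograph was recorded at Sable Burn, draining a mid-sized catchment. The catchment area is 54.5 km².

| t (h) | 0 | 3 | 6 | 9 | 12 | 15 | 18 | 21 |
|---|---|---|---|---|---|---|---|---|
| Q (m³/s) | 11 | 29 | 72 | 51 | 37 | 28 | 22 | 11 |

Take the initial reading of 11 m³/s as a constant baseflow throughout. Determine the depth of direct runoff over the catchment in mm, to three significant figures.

d ≈ 34.3 mm

Direct runoff: 0.0, 18.0, 61.0, 40.0, 26.0, 17.0, 11.0, 0.0 m³/s; ΣQ_DR = 173.0 m³/s.
V = ΣQ_DR · Δt = 173.0 × 10800 s = 1.868 × 10^6 m³.
Over A = 54.5 km², depth = V / A = 34.3 mm.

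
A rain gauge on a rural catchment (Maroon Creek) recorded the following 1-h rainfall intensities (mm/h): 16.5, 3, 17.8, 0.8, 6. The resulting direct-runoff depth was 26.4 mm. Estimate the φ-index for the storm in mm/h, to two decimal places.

Only the 3 blocks with intensity above φ contribute runoff: 16.5, 17.8, 6 mm/h.
Σ(I−φ)·Δt = d  ⇒  (16.5+17.8+6 − 3φ)·1 = 26.4
φ = (40.30 − 26.4/1) / 3 = 4.63 mm/h.

φ ≈ 4.63 mm/h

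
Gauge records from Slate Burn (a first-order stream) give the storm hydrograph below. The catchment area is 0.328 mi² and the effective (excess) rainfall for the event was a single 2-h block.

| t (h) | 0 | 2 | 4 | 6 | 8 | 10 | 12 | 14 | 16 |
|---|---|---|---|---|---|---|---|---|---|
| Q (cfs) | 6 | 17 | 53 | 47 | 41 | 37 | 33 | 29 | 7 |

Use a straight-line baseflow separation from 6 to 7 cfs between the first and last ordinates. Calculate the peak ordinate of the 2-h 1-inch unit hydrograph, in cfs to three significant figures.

U_p ≈ 23.4 cfs

Direct runoff: 0.00, 10.88, 46.75, 40.62, 34.50, 30.38, 26.25, 22.12, 0.00 cfs; ΣQ_DR = 211.5 cfs, peak = 46.75 cfs.
Runoff depth d = ΣQ_DR·Δt / A = 211.5 × 7200 / (0.328 mi²) = 1.998 in.
The 1-inch UH is the DRH scaled by (1 in)/d, so U_p = 46.75 × 1/1.998 = 23.4 cfs.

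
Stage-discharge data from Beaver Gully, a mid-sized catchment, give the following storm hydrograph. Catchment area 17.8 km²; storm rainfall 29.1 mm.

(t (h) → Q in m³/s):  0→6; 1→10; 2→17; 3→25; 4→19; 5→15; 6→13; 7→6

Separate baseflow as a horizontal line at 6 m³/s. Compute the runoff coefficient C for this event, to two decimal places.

C ≈ 0.44

ΣQ_DR = 63.00 m³/s; V = ΣQ_DR·Δt = 2.268 × 10^5 m³.
Runoff depth d = V / A = 12.74 mm.
C = d / P = 12.74 / 29.1 = 0.44.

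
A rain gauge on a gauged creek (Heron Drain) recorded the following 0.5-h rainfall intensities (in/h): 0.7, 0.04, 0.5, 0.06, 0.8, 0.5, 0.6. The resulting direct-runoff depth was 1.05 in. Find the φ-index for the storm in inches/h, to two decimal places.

φ ≈ 0.20 in/h

Only the 5 blocks with intensity above φ contribute runoff: 0.7, 0.5, 0.8, 0.5, 0.6 in/h.
Σ(I−φ)·Δt = d  ⇒  (0.7+0.5+0.8+0.5+0.6 − 5φ)·0.5 = 1.05
φ = (3.100 − 1.05/0.5) / 5 = 0.20 in/h.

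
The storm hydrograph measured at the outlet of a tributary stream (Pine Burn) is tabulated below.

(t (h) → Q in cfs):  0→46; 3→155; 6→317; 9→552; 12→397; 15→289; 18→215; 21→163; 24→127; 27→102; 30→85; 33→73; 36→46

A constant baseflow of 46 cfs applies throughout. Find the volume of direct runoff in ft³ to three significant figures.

V ≈ 2.13 × 10^7 ft³

Direct-runoff ordinates (Q − Q_b): 0.0, 109.0, 271.0, 506.0, 351.0, 243.0, 169.0, 117.0, 81.0, 56.0, 39.0, 27.0, 0.0 cfs.
ΣQ_DR = 1969 cfs.
With Δt = 3 h = 10800 s, V = ΣQ_DR · Δt = 1969 × 10800 = 2.13 × 10^7 ft³.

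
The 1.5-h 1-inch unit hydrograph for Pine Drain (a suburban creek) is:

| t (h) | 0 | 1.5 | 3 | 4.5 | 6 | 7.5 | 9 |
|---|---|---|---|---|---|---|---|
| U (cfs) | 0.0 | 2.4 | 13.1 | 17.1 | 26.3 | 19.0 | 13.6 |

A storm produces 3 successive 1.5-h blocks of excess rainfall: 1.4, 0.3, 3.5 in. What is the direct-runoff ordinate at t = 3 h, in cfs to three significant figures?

Q ≈ 19.1 cfs

By discrete convolution, Q_j = Σ (P_i / 1 in) · U_{j−i}.
At t = 3 h (j=2): Q = (1.4/1)·13.1 + (0.3/1)·2.4 + (3.5/1)·0.0 = 19.1 cfs.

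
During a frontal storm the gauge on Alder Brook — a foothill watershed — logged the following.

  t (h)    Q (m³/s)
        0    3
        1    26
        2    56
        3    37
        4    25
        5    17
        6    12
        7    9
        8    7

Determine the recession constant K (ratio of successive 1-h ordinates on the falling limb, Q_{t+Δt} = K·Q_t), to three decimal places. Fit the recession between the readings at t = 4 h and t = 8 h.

Using the recession-limb readings at t = 4 h and t = 8 h: Q falls from 25 to 7 m³/s over 4 intervals.
K = (Q₂/Q₁)^(1/4) = (7/25)^(1/4) = 0.727.

K ≈ 0.727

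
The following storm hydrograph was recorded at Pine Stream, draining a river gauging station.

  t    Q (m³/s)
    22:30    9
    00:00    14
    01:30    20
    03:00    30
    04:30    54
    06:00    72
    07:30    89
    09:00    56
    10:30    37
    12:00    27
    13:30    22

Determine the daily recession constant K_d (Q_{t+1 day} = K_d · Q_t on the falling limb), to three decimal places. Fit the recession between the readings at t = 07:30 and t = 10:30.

Between t = 07:30 and t = 10:30 the flow falls from 89 to 37 m³/s over 2×1.5 h = 3 h.
Per-interval ratio K = (37/89)^(1/2) = 0.6448; K_d = K^(24/1.5) = 0.001.

K_d ≈ 0.001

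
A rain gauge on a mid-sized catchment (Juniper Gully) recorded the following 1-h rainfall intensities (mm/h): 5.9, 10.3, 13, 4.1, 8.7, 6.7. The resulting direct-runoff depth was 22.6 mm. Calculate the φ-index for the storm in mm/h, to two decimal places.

Only the 5 blocks with intensity above φ contribute runoff: 5.9, 10.3, 13, 8.7, 6.7 mm/h.
Σ(I−φ)·Δt = d  ⇒  (5.9+10.3+13+8.7+6.7 − 5φ)·1 = 22.6
φ = (44.60 − 22.6/1) / 5 = 4.40 mm/h.

φ ≈ 4.40 mm/h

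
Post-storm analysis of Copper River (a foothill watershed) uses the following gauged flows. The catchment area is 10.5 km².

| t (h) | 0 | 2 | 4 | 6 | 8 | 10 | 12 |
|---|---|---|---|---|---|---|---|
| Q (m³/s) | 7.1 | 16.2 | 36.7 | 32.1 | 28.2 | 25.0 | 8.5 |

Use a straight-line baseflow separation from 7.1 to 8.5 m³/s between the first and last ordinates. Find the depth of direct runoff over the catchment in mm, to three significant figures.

Direct runoff: 0.00, 8.87, 29.13, 24.30, 20.17, 16.73, 0.00 m³/s; ΣQ_DR = 99.20 m³/s.
V = ΣQ_DR · Δt = 99.20 × 7200 s = 7.142 × 10^5 m³.
Over A = 10.5 km², depth = V / A = 68.0 mm.

d ≈ 68.0 mm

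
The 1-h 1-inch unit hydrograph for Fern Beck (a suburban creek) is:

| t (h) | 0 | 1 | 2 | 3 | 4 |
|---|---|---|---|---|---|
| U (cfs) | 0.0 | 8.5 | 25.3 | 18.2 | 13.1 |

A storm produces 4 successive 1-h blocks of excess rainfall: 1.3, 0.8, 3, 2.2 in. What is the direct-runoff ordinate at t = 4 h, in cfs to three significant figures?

By discrete convolution, Q_j = Σ (P_i / 1 in) · U_{j−i}.
At t = 4 h (j=4): Q = (1.3/1)·13.1 + (0.8/1)·18.2 + (3/1)·25.3 + (2.2/1)·8.5 = 126 cfs.

Q ≈ 126 cfs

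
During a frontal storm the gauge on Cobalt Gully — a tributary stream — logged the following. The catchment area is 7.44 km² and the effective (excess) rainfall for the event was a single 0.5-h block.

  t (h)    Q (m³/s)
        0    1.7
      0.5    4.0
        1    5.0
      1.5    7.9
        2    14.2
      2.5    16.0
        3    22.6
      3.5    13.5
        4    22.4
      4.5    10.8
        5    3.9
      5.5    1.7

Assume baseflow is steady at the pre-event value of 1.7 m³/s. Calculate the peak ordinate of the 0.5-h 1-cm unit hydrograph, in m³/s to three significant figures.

Direct runoff: 0.0, 2.3, 3.3, 6.2, 12.5, 14.3, 20.9, 11.8, 20.7, 9.1, 2.2, 0.0 m³/s; ΣQ_DR = 103.3 m³/s, peak = 20.9 m³/s.
Runoff depth d = ΣQ_DR·Δt / A = 103.3 × 1800 / (7.44 km²) = 24.99 mm.
The 1-cm UH is the DRH scaled by (10 mm)/d, so U_p = 20.9 × 10/24.99 = 8.36 m³/s.

U_p ≈ 8.36 m³/s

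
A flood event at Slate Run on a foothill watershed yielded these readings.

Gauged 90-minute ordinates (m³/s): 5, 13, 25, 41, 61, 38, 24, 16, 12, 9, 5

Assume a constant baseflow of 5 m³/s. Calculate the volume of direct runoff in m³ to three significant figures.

Direct-runoff ordinates (Q − Q_b): 0.0, 8.0, 20.0, 36.0, 56.0, 33.0, 19.0, 11.0, 7.0, 4.0, 0.0 m³/s.
ΣQ_DR = 194.0 m³/s.
With Δt = 1.5 h = 5400 s, V = ΣQ_DR · Δt = 194.0 × 5400 = 1.05 × 10^6 m³.

V ≈ 1.05 × 10^6 m³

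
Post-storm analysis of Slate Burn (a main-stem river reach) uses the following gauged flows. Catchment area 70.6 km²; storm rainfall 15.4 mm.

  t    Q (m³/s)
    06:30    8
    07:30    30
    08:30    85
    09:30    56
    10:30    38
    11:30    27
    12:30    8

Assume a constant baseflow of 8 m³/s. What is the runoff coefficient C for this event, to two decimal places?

C ≈ 0.65

ΣQ_DR = 196.0 m³/s; V = ΣQ_DR·Δt = 7.056 × 10^5 m³.
Runoff depth d = V / A = 9.994 mm.
C = d / P = 9.994 / 15.4 = 0.65.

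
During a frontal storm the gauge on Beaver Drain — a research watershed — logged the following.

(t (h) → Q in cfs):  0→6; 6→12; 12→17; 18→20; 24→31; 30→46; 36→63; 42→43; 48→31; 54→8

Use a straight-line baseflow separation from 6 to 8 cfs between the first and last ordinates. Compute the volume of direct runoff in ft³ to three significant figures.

Direct-runoff ordinates (Q − Q_b): 0.00, 5.78, 10.56, 13.33, 24.11, 38.89, 55.67, 35.44, 23.22, 0.00 cfs.
ΣQ_DR = 207.0 cfs.
With Δt = 6 h = 21600 s, V = ΣQ_DR · Δt = 207.0 × 21600 = 4.47 × 10^6 ft³.

V ≈ 4.47 × 10^6 ft³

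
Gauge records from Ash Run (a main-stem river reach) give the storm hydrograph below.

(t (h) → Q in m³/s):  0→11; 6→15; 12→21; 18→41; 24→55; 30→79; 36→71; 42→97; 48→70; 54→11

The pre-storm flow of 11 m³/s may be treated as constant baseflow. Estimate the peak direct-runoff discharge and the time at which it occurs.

Subtracting baseflow gives direct-runoff ordinates: 0.0, 4.0, 10.0, 30.0, 44.0, 68.0, 60.0, 86.0, 59.0, 0.0 m³/s.
The maximum is 86.0 m³/s, occurring at the reading for t = 42 h.

Q_p = 86.0 m³/s at t = 42 h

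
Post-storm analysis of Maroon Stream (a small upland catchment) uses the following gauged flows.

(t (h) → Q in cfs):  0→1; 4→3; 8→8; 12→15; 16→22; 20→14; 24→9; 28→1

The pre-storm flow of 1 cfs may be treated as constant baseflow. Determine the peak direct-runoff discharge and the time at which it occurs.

Subtracting baseflow gives direct-runoff ordinates: 0.0, 2.0, 7.0, 14.0, 21.0, 13.0, 8.0, 0.0 cfs.
The maximum is 21.0 cfs, occurring at the reading for t = 16 h.

Q_p = 21.0 cfs at t = 16 h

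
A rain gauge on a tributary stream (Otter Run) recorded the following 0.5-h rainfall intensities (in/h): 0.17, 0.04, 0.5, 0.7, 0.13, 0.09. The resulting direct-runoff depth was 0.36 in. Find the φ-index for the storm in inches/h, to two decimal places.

Only the 2 blocks with intensity above φ contribute runoff: 0.5, 0.7 in/h.
Σ(I−φ)·Δt = d  ⇒  (0.5+0.7 − 2φ)·0.5 = 0.36
φ = (1.200 − 0.36/0.5) / 2 = 0.24 in/h.

φ ≈ 0.24 in/h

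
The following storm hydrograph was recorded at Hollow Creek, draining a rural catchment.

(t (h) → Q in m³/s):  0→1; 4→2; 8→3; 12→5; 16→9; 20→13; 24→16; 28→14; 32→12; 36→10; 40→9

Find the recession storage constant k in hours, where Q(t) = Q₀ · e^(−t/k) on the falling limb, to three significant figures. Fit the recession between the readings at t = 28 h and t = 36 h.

k ≈ 23.8 h

On the falling limb, Q drops from 14 to 10 m³/s between t = 28 h and t = 36 h (Δt = 8 h).
k = −Δt / ln(Q₂/Q₁) = −8 / ln(10/14) = 23.8 h.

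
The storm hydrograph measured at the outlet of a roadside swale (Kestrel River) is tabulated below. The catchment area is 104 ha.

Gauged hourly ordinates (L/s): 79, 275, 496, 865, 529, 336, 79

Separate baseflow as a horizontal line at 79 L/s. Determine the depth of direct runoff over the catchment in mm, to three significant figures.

Direct runoff: 0.0, 196.0, 417.0, 786.0, 450.0, 257.0, 0.0 L/s; ΣQ_DR = 2106 L/s.
V = ΣQ_DR · Δt = 2106 × 3600 s = 7.582 × 10^6 L.
Over A = 104 ha, depth = V / A = 7.29 mm.

d ≈ 7.29 mm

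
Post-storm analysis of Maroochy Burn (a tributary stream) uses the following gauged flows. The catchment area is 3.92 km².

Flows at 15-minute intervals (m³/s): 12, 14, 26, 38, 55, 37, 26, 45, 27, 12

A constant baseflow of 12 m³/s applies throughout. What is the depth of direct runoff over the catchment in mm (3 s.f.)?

Direct runoff: 0.0, 2.0, 14.0, 26.0, 43.0, 25.0, 14.0, 33.0, 15.0, 0.0 m³/s; ΣQ_DR = 172.0 m³/s.
V = ΣQ_DR · Δt = 172.0 × 900 s = 1.548 × 10^5 m³.
Over A = 3.92 km², depth = V / A = 39.5 mm.

d ≈ 39.5 mm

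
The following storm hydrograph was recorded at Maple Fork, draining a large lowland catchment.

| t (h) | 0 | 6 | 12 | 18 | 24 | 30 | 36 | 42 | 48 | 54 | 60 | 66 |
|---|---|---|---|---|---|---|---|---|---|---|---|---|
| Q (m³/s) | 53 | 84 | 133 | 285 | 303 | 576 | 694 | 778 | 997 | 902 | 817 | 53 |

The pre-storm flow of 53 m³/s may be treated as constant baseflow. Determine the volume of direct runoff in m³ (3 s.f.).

Direct-runoff ordinates (Q − Q_b): 0.0, 31.0, 80.0, 232.0, 250.0, 523.0, 641.0, 725.0, 944.0, 849.0, 764.0, 0.0 m³/s.
ΣQ_DR = 5039 m³/s.
With Δt = 6 h = 21600 s, V = ΣQ_DR · Δt = 5039 × 21600 = 1.09 × 10^8 m³.

V ≈ 1.09 × 10^8 m³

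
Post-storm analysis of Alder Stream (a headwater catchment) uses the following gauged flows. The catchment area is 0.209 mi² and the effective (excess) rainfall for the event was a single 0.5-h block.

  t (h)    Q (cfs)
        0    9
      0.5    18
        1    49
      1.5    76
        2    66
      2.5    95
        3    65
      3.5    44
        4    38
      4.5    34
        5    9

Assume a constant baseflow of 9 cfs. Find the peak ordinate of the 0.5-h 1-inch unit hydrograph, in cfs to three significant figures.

Direct runoff: 0.0, 9.0, 40.0, 67.0, 57.0, 86.0, 56.0, 35.0, 29.0, 25.0, 0.0 cfs; ΣQ_DR = 404.0 cfs, peak = 86.0 cfs.
Runoff depth d = ΣQ_DR·Δt / A = 404.0 × 1800 / (0.209 mi²) = 1.498 in.
The 1-inch UH is the DRH scaled by (1 in)/d, so U_p = 86.0 × 1/1.498 = 57.4 cfs.

U_p ≈ 57.4 cfs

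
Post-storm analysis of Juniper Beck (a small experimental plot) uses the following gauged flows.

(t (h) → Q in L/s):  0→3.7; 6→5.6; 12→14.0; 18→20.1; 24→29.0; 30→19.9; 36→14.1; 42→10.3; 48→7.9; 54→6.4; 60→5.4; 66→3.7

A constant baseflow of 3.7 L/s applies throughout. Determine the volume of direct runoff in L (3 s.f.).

Direct-runoff ordinates (Q − Q_b): 0.0, 1.9, 10.3, 16.4, 25.3, 16.2, 10.4, 6.6, 4.2, 2.7, 1.7, 0.0 L/s.
ΣQ_DR = 95.70 L/s.
With Δt = 6 h = 21600 s, V = ΣQ_DR · Δt = 95.70 × 21600 = 2.07 × 10^6 L.

V ≈ 2.07 × 10^6 L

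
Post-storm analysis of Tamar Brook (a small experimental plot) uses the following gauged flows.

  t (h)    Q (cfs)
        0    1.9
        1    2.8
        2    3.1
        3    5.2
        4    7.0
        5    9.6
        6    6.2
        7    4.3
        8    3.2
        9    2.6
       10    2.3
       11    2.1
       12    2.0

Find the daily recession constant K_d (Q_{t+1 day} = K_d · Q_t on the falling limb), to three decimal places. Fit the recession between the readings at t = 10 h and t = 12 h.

K_d ≈ 0.187

Between t = 10 h and t = 12 h the flow falls from 2.3 to 2.0 cfs over 2×1 h = 2 h.
Per-interval ratio K = (2.0/2.3)^(1/2) = 0.9325; K_d = K^(24/1) = 0.187.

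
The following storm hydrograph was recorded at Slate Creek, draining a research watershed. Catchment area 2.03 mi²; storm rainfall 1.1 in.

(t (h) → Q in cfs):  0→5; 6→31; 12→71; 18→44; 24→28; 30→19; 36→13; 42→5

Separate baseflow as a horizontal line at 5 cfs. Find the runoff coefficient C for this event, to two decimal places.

ΣQ_DR = 176.0 cfs; V = ΣQ_DR·Δt = 3.802 × 10^6 ft³.
Runoff depth d = V / A = 0.8061 in.
C = d / P = 0.8061 / 1.1 = 0.73.

C ≈ 0.73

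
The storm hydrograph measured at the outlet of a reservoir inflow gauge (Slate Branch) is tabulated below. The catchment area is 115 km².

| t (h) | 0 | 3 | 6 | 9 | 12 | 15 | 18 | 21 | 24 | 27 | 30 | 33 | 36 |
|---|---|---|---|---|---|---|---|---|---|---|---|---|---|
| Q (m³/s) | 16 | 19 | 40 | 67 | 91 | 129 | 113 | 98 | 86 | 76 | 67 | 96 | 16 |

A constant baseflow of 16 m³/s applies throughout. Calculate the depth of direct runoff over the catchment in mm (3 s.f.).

Direct runoff: 0.0, 3.0, 24.0, 51.0, 75.0, 113.0, 97.0, 82.0, 70.0, 60.0, 51.0, 80.0, 0.0 m³/s; ΣQ_DR = 706.0 m³/s.
V = ΣQ_DR · Δt = 706.0 × 10800 s = 7.625 × 10^6 m³.
Over A = 115 km², depth = V / A = 66.3 mm.

d ≈ 66.3 mm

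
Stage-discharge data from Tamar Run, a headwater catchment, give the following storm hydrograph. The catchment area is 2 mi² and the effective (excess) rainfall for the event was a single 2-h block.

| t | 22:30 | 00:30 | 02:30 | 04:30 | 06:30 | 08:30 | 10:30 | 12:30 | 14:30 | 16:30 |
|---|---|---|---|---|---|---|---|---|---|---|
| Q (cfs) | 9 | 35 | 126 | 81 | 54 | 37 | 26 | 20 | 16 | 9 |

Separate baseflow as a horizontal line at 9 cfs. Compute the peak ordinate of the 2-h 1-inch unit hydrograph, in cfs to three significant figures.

U_p ≈ 234 cfs

Direct runoff: 0.0, 26.0, 117.0, 72.0, 45.0, 28.0, 17.0, 11.0, 7.0, 0.0 cfs; ΣQ_DR = 323.0 cfs, peak = 117.0 cfs.
Runoff depth d = ΣQ_DR·Δt / A = 323.0 × 7200 / (2 mi²) = 0.5005 in.
The 1-inch UH is the DRH scaled by (1 in)/d, so U_p = 117.0 × 1/0.5005 = 234 cfs.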